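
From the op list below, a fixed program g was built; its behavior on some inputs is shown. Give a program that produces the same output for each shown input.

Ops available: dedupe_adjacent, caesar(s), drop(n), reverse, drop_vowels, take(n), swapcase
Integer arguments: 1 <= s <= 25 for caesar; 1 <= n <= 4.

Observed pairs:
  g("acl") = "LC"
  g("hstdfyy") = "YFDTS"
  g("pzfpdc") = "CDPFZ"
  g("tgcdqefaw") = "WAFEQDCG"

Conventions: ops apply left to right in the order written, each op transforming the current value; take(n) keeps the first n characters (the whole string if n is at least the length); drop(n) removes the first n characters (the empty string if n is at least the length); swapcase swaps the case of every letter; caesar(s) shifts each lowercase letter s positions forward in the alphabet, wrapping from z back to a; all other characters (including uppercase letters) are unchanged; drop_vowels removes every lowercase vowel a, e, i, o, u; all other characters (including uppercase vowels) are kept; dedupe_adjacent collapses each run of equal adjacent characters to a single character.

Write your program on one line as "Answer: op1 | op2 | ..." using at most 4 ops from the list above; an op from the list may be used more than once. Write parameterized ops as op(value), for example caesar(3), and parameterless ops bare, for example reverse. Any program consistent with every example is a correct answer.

drop(1) | dedupe_adjacent | swapcase | reverse

Check, running the answer program on each example:
  "acl" -> "cl" -> "cl" -> "CL" -> "LC"
  "hstdfyy" -> "stdfyy" -> "stdfy" -> "STDFY" -> "YFDTS"
  "pzfpdc" -> "zfpdc" -> "zfpdc" -> "ZFPDC" -> "CDPFZ"
  "tgcdqefaw" -> "gcdqefaw" -> "gcdqefaw" -> "GCDQEFAW" -> "WAFEQDCG"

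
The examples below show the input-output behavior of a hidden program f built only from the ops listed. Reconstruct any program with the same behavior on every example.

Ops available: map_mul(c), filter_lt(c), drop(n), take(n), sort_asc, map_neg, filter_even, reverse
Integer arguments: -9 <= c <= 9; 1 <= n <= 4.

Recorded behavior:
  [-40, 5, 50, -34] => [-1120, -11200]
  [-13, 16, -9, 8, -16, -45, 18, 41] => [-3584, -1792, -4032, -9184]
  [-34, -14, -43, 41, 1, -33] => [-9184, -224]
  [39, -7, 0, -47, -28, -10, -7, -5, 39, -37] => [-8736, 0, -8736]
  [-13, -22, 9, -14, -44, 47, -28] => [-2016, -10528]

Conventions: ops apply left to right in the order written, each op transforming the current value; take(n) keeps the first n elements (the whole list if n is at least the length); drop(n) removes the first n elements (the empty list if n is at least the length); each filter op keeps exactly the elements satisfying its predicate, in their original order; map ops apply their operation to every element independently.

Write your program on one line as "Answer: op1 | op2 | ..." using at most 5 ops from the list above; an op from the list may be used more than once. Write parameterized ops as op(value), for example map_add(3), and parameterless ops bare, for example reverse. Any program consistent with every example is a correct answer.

map_mul(-7) | filter_lt(1) | map_mul(-4) | map_mul(-8)

Check, running the answer program on each example:
  [-40, 5, 50, -34] -> [280, -35, -350, 238] -> [-35, -350] -> [140, 1400] -> [-1120, -11200]
  [-13, 16, -9, 8, -16, -45, 18, 41] -> [91, -112, 63, -56, 112, 315, -126, -287] -> [-112, -56, -126, -287] -> [448, 224, 504, 1148] -> [-3584, -1792, -4032, -9184]
  [-34, -14, -43, 41, 1, -33] -> [238, 98, 301, -287, -7, 231] -> [-287, -7] -> [1148, 28] -> [-9184, -224]
  [39, -7, 0, -47, -28, -10, -7, -5, 39, -37] -> [-273, 49, 0, 329, 196, 70, 49, 35, -273, 259] -> [-273, 0, -273] -> [1092, 0, 1092] -> [-8736, 0, -8736]
  [-13, -22, 9, -14, -44, 47, -28] -> [91, 154, -63, 98, 308, -329, 196] -> [-63, -329] -> [252, 1316] -> [-2016, -10528]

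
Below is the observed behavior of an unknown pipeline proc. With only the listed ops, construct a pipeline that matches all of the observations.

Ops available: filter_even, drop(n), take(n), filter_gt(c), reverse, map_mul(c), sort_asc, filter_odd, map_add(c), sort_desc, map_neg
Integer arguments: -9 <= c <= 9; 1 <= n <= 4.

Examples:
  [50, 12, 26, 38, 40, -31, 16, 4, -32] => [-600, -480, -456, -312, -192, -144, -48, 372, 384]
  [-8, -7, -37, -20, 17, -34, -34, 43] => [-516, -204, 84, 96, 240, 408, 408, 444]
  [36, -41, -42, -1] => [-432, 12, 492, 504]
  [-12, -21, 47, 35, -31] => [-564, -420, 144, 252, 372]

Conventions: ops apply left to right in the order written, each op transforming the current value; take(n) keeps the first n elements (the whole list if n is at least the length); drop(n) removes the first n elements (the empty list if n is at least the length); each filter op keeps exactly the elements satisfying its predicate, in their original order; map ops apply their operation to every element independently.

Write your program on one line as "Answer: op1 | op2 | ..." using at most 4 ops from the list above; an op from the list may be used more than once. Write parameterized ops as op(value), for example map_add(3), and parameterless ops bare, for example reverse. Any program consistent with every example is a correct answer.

sort_desc | map_mul(-6) | map_mul(-2) | map_neg

Check, running the answer program on each example:
  [50, 12, 26, 38, 40, -31, 16, 4, -32] -> [50, 40, 38, 26, 16, 12, 4, -31, -32] -> [-300, -240, -228, -156, -96, -72, -24, 186, 192] -> [600, 480, 456, 312, 192, 144, 48, -372, -384] -> [-600, -480, -456, -312, -192, -144, -48, 372, 384]
  [-8, -7, -37, -20, 17, -34, -34, 43] -> [43, 17, -7, -8, -20, -34, -34, -37] -> [-258, -102, 42, 48, 120, 204, 204, 222] -> [516, 204, -84, -96, -240, -408, -408, -444] -> [-516, -204, 84, 96, 240, 408, 408, 444]
  [36, -41, -42, -1] -> [36, -1, -41, -42] -> [-216, 6, 246, 252] -> [432, -12, -492, -504] -> [-432, 12, 492, 504]
  [-12, -21, 47, 35, -31] -> [47, 35, -12, -21, -31] -> [-282, -210, 72, 126, 186] -> [564, 420, -144, -252, -372] -> [-564, -420, 144, 252, 372]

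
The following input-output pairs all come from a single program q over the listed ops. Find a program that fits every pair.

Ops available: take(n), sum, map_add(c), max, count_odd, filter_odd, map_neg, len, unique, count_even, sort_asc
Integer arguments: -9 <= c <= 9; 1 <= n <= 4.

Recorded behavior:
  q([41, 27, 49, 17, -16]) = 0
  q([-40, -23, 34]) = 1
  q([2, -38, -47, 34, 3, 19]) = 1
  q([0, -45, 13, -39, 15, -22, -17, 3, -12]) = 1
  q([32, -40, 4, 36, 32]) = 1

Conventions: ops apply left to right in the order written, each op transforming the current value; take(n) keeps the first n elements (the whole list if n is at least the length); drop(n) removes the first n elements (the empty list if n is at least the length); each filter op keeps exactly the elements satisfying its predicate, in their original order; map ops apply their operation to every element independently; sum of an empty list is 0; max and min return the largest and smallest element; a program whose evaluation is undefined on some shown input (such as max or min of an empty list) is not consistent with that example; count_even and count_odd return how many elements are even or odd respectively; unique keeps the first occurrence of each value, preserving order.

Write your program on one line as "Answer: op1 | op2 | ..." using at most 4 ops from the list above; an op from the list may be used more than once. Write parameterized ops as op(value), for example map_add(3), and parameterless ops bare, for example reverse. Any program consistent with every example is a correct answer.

take(1) | map_add(-8) | map_add(-2) | count_even

Check, running the answer program on each example:
  [41, 27, 49, 17, -16] -> [41] -> [33] -> [31] -> 0
  [-40, -23, 34] -> [-40] -> [-48] -> [-50] -> 1
  [2, -38, -47, 34, 3, 19] -> [2] -> [-6] -> [-8] -> 1
  [0, -45, 13, -39, 15, -22, -17, 3, -12] -> [0] -> [-8] -> [-10] -> 1
  [32, -40, 4, 36, 32] -> [32] -> [24] -> [22] -> 1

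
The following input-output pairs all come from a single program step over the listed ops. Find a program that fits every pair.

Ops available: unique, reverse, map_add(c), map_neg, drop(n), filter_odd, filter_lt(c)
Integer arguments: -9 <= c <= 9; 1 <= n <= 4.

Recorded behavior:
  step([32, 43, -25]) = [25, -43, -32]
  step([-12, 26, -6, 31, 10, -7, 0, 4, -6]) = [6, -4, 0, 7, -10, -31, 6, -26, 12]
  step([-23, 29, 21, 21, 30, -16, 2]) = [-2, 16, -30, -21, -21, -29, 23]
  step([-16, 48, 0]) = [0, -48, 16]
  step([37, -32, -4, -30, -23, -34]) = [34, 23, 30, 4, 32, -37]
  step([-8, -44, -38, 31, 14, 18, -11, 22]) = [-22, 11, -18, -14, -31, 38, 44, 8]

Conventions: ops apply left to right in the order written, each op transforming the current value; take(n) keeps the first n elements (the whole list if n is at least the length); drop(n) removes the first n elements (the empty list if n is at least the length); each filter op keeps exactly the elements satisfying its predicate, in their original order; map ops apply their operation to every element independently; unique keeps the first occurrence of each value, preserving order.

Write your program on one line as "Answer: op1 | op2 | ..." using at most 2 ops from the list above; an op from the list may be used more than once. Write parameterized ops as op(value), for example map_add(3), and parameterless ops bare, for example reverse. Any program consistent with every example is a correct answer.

map_neg | reverse

Check, running the answer program on each example:
  [32, 43, -25] -> [-32, -43, 25] -> [25, -43, -32]
  [-12, 26, -6, 31, 10, -7, 0, 4, -6] -> [12, -26, 6, -31, -10, 7, 0, -4, 6] -> [6, -4, 0, 7, -10, -31, 6, -26, 12]
  [-23, 29, 21, 21, 30, -16, 2] -> [23, -29, -21, -21, -30, 16, -2] -> [-2, 16, -30, -21, -21, -29, 23]
  [-16, 48, 0] -> [16, -48, 0] -> [0, -48, 16]
  [37, -32, -4, -30, -23, -34] -> [-37, 32, 4, 30, 23, 34] -> [34, 23, 30, 4, 32, -37]
  [-8, -44, -38, 31, 14, 18, -11, 22] -> [8, 44, 38, -31, -14, -18, 11, -22] -> [-22, 11, -18, -14, -31, 38, 44, 8]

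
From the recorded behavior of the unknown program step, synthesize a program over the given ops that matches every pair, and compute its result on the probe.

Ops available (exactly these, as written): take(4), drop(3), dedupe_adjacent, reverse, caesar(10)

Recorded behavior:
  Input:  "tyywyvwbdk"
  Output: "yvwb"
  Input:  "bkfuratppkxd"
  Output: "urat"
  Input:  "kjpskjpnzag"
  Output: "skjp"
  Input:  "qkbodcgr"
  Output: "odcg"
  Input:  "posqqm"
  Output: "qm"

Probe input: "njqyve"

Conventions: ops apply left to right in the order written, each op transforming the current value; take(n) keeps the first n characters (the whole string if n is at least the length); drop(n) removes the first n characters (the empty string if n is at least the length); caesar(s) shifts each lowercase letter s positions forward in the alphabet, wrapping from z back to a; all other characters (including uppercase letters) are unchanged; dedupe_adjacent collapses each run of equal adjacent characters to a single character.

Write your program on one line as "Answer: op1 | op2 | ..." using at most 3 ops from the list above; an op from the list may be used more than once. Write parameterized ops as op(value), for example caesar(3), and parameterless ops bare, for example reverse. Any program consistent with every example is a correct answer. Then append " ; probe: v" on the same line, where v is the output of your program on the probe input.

dedupe_adjacent | drop(3) | take(4) ; probe: "yve"

Check, running the answer program on each example:
  "tyywyvwbdk" -> "tywyvwbdk" -> "yvwbdk" -> "yvwb"
  "bkfuratppkxd" -> "bkfuratpkxd" -> "uratpkxd" -> "urat"
  "kjpskjpnzag" -> "kjpskjpnzag" -> "skjpnzag" -> "skjp"
  "qkbodcgr" -> "qkbodcgr" -> "odcgr" -> "odcg"
  "posqqm" -> "posqm" -> "qm" -> "qm"
  probe: "njqyve" -> "njqyve" -> "yve" -> "yve"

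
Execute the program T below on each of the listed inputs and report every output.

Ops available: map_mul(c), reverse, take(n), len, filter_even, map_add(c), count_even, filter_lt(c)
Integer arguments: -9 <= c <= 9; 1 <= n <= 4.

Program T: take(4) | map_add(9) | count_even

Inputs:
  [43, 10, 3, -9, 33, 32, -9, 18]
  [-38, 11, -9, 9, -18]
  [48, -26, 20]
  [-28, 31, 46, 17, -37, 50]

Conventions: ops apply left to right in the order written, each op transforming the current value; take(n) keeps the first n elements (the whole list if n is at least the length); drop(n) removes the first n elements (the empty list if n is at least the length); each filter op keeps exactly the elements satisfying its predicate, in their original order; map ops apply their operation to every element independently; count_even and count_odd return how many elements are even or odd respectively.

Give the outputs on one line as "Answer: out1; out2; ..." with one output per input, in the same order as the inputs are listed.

3; 3; 0; 2

Execution, op by op:
  [43, 10, 3, -9, 33, 32, -9, 18] -> [43, 10, 3, -9] -> [52, 19, 12, 0] -> 3
  [-38, 11, -9, 9, -18] -> [-38, 11, -9, 9] -> [-29, 20, 0, 18] -> 3
  [48, -26, 20] -> [48, -26, 20] -> [57, -17, 29] -> 0
  [-28, 31, 46, 17, -37, 50] -> [-28, 31, 46, 17] -> [-19, 40, 55, 26] -> 2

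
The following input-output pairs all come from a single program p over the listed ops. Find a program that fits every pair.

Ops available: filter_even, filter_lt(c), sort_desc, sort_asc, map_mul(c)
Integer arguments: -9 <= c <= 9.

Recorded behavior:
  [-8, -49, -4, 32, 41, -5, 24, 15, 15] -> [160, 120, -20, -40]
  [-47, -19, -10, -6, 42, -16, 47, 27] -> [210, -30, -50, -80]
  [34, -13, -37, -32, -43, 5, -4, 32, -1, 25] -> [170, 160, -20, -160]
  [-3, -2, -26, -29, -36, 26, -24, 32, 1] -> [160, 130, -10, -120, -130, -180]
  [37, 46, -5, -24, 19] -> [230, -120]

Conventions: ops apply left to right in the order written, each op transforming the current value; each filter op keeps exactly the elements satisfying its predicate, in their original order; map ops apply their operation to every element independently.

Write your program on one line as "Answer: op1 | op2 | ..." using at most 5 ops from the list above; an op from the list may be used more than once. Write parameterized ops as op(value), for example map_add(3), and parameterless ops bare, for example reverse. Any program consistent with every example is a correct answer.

sort_desc | filter_even | sort_asc | map_mul(5) | sort_desc

Check, running the answer program on each example:
  [-8, -49, -4, 32, 41, -5, 24, 15, 15] -> [41, 32, 24, 15, 15, -4, -5, -8, -49] -> [32, 24, -4, -8] -> [-8, -4, 24, 32] -> [-40, -20, 120, 160] -> [160, 120, -20, -40]
  [-47, -19, -10, -6, 42, -16, 47, 27] -> [47, 42, 27, -6, -10, -16, -19, -47] -> [42, -6, -10, -16] -> [-16, -10, -6, 42] -> [-80, -50, -30, 210] -> [210, -30, -50, -80]
  [34, -13, -37, -32, -43, 5, -4, 32, -1, 25] -> [34, 32, 25, 5, -1, -4, -13, -32, -37, -43] -> [34, 32, -4, -32] -> [-32, -4, 32, 34] -> [-160, -20, 160, 170] -> [170, 160, -20, -160]
  [-3, -2, -26, -29, -36, 26, -24, 32, 1] -> [32, 26, 1, -2, -3, -24, -26, -29, -36] -> [32, 26, -2, -24, -26, -36] -> [-36, -26, -24, -2, 26, 32] -> [-180, -130, -120, -10, 130, 160] -> [160, 130, -10, -120, -130, -180]
  [37, 46, -5, -24, 19] -> [46, 37, 19, -5, -24] -> [46, -24] -> [-24, 46] -> [-120, 230] -> [230, -120]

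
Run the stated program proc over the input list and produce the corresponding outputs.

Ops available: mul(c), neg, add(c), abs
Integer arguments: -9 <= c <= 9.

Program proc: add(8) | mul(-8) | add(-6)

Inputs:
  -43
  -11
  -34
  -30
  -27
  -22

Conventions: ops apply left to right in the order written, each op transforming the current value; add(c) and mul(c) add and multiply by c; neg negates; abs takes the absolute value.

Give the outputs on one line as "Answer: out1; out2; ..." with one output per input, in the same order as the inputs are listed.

274; 18; 202; 170; 146; 106

Execution, op by op:
  -43 -> -35 -> 280 -> 274
  -11 -> -3 -> 24 -> 18
  -34 -> -26 -> 208 -> 202
  -30 -> -22 -> 176 -> 170
  -27 -> -19 -> 152 -> 146
  -22 -> -14 -> 112 -> 106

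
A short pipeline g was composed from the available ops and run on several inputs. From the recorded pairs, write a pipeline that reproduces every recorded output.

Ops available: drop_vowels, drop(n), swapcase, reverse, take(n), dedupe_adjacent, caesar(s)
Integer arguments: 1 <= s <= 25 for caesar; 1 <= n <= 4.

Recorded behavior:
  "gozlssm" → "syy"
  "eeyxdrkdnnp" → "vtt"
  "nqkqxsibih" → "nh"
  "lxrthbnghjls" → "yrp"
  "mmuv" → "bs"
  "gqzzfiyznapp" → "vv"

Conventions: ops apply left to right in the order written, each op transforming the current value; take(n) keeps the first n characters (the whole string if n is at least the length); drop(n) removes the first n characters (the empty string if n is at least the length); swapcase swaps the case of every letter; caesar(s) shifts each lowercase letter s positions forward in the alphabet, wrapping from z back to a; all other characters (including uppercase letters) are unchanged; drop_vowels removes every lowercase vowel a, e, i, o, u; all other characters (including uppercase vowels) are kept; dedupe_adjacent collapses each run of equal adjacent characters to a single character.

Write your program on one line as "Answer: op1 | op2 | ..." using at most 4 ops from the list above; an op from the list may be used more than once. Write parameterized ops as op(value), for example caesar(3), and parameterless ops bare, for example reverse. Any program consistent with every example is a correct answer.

reverse | take(3) | drop_vowels | caesar(6)

Check, running the answer program on each example:
  "gozlssm" -> "msslzog" -> "mss" -> "mss" -> "syy"
  "eeyxdrkdnnp" -> "pnndkrdxyee" -> "pnn" -> "pnn" -> "vtt"
  "nqkqxsibih" -> "hibisxqkqn" -> "hib" -> "hb" -> "nh"
  "lxrthbnghjls" -> "sljhgnbhtrxl" -> "slj" -> "slj" -> "yrp"
  "mmuv" -> "vumm" -> "vum" -> "vm" -> "bs"
  "gqzzfiyznapp" -> "ppanzyifzzqg" -> "ppa" -> "pp" -> "vv"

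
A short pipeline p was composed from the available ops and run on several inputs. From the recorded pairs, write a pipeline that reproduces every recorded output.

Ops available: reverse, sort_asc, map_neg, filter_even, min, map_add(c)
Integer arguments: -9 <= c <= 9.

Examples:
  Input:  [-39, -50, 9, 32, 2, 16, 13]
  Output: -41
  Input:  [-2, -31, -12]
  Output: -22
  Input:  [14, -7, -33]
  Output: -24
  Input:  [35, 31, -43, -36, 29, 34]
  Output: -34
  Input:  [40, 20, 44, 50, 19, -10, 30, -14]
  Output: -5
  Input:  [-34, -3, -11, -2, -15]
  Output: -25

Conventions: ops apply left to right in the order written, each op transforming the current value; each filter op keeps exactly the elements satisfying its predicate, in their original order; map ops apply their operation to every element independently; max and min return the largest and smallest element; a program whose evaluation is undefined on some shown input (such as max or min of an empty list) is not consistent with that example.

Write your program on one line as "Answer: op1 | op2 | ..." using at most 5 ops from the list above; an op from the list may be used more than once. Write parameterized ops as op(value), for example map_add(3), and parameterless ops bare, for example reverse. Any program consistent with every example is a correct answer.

sort_asc | reverse | map_add(9) | min

Check, running the answer program on each example:
  [-39, -50, 9, 32, 2, 16, 13] -> [-50, -39, 2, 9, 13, 16, 32] -> [32, 16, 13, 9, 2, -39, -50] -> [41, 25, 22, 18, 11, -30, -41] -> -41
  [-2, -31, -12] -> [-31, -12, -2] -> [-2, -12, -31] -> [7, -3, -22] -> -22
  [14, -7, -33] -> [-33, -7, 14] -> [14, -7, -33] -> [23, 2, -24] -> -24
  [35, 31, -43, -36, 29, 34] -> [-43, -36, 29, 31, 34, 35] -> [35, 34, 31, 29, -36, -43] -> [44, 43, 40, 38, -27, -34] -> -34
  [40, 20, 44, 50, 19, -10, 30, -14] -> [-14, -10, 19, 20, 30, 40, 44, 50] -> [50, 44, 40, 30, 20, 19, -10, -14] -> [59, 53, 49, 39, 29, 28, -1, -5] -> -5
  [-34, -3, -11, -2, -15] -> [-34, -15, -11, -3, -2] -> [-2, -3, -11, -15, -34] -> [7, 6, -2, -6, -25] -> -25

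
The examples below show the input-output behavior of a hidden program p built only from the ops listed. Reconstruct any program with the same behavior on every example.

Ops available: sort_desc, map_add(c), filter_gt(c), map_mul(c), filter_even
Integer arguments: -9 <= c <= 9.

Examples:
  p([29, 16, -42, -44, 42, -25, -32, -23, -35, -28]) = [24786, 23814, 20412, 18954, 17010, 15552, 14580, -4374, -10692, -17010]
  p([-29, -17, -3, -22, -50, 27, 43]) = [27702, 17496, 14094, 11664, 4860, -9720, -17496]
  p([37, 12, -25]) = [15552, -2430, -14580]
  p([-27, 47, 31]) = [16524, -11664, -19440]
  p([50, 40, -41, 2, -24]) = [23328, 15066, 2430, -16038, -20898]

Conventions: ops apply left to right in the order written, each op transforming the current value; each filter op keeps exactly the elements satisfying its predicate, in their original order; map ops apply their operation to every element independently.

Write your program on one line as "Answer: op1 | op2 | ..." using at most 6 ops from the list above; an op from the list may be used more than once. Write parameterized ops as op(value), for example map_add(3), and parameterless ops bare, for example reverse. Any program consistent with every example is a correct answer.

map_add(-7) | map_mul(-9) | map_mul(9) | sort_desc | map_mul(6)

Check, running the answer program on each example:
  [29, 16, -42, -44, 42, -25, -32, -23, -35, -28] -> [22, 9, -49, -51, 35, -32, -39, -30, -42, -35] -> [-198, -81, 441, 459, -315, 288, 351, 270, 378, 315] -> [-1782, -729, 3969, 4131, -2835, 2592, 3159, 2430, 3402, 2835] -> [4131, 3969, 3402, 3159, 2835, 2592, 2430, -729, -1782, -2835] -> [24786, 23814, 20412, 18954, 17010, 15552, 14580, -4374, -10692, -17010]
  [-29, -17, -3, -22, -50, 27, 43] -> [-36, -24, -10, -29, -57, 20, 36] -> [324, 216, 90, 261, 513, -180, -324] -> [2916, 1944, 810, 2349, 4617, -1620, -2916] -> [4617, 2916, 2349, 1944, 810, -1620, -2916] -> [27702, 17496, 14094, 11664, 4860, -9720, -17496]
  [37, 12, -25] -> [30, 5, -32] -> [-270, -45, 288] -> [-2430, -405, 2592] -> [2592, -405, -2430] -> [15552, -2430, -14580]
  [-27, 47, 31] -> [-34, 40, 24] -> [306, -360, -216] -> [2754, -3240, -1944] -> [2754, -1944, -3240] -> [16524, -11664, -19440]
  [50, 40, -41, 2, -24] -> [43, 33, -48, -5, -31] -> [-387, -297, 432, 45, 279] -> [-3483, -2673, 3888, 405, 2511] -> [3888, 2511, 405, -2673, -3483] -> [23328, 15066, 2430, -16038, -20898]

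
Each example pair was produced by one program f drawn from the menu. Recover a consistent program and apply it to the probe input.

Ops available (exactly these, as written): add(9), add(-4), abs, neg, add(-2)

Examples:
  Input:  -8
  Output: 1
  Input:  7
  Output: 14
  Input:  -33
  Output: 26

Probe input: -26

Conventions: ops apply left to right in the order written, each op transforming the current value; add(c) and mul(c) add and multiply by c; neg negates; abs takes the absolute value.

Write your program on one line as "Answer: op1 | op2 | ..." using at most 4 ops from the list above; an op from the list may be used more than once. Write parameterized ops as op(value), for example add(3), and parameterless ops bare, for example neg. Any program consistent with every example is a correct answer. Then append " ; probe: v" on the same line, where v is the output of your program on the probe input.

add(-2) | add(9) | abs ; probe: 19

Check, running the answer program on each example:
  -8 -> -10 -> -1 -> 1
  7 -> 5 -> 14 -> 14
  -33 -> -35 -> -26 -> 26
  probe: -26 -> -28 -> -19 -> 19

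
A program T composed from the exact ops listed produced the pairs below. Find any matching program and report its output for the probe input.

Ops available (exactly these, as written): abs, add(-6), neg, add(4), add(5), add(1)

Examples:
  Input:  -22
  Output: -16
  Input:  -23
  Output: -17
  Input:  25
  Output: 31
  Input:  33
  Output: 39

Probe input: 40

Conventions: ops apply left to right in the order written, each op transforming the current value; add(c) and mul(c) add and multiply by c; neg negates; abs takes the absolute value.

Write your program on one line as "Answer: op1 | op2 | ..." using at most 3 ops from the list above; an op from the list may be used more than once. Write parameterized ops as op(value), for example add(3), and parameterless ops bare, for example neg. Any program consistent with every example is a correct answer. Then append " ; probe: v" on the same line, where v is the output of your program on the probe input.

neg | add(-6) | neg ; probe: 46

Check, running the answer program on each example:
  -22 -> 22 -> 16 -> -16
  -23 -> 23 -> 17 -> -17
  25 -> -25 -> -31 -> 31
  33 -> -33 -> -39 -> 39
  probe: 40 -> -40 -> -46 -> 46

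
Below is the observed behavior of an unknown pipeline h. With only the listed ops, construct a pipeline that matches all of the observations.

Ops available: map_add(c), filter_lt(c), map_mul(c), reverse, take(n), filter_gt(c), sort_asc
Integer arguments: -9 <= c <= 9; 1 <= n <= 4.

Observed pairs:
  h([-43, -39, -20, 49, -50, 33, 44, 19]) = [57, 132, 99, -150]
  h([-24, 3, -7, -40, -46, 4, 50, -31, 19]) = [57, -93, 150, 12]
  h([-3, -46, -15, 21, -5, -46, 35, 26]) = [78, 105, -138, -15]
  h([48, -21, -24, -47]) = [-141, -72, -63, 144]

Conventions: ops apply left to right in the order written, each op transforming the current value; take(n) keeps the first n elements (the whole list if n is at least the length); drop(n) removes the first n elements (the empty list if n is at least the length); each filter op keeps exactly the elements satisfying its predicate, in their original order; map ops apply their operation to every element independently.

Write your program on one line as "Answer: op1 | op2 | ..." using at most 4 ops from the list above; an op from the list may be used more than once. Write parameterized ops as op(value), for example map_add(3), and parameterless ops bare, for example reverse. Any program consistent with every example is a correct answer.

reverse | map_mul(-1) | take(4) | map_mul(-3)

Check, running the answer program on each example:
  [-43, -39, -20, 49, -50, 33, 44, 19] -> [19, 44, 33, -50, 49, -20, -39, -43] -> [-19, -44, -33, 50, -49, 20, 39, 43] -> [-19, -44, -33, 50] -> [57, 132, 99, -150]
  [-24, 3, -7, -40, -46, 4, 50, -31, 19] -> [19, -31, 50, 4, -46, -40, -7, 3, -24] -> [-19, 31, -50, -4, 46, 40, 7, -3, 24] -> [-19, 31, -50, -4] -> [57, -93, 150, 12]
  [-3, -46, -15, 21, -5, -46, 35, 26] -> [26, 35, -46, -5, 21, -15, -46, -3] -> [-26, -35, 46, 5, -21, 15, 46, 3] -> [-26, -35, 46, 5] -> [78, 105, -138, -15]
  [48, -21, -24, -47] -> [-47, -24, -21, 48] -> [47, 24, 21, -48] -> [47, 24, 21, -48] -> [-141, -72, -63, 144]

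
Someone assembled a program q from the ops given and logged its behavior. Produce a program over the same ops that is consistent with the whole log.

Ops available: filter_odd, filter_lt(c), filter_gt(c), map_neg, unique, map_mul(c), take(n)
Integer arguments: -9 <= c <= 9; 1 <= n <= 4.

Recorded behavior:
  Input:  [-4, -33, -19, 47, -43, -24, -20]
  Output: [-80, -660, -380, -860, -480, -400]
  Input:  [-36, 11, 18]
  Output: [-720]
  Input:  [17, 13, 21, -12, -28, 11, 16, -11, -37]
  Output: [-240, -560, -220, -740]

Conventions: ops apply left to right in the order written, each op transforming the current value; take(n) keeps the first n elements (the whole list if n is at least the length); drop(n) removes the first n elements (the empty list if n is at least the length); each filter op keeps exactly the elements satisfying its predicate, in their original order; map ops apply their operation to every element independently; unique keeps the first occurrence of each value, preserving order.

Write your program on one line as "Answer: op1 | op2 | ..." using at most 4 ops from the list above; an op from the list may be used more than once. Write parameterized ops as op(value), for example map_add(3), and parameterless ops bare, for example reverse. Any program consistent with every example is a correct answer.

map_mul(-4) | map_neg | map_mul(5) | filter_lt(-9)

Check, running the answer program on each example:
  [-4, -33, -19, 47, -43, -24, -20] -> [16, 132, 76, -188, 172, 96, 80] -> [-16, -132, -76, 188, -172, -96, -80] -> [-80, -660, -380, 940, -860, -480, -400] -> [-80, -660, -380, -860, -480, -400]
  [-36, 11, 18] -> [144, -44, -72] -> [-144, 44, 72] -> [-720, 220, 360] -> [-720]
  [17, 13, 21, -12, -28, 11, 16, -11, -37] -> [-68, -52, -84, 48, 112, -44, -64, 44, 148] -> [68, 52, 84, -48, -112, 44, 64, -44, -148] -> [340, 260, 420, -240, -560, 220, 320, -220, -740] -> [-240, -560, -220, -740]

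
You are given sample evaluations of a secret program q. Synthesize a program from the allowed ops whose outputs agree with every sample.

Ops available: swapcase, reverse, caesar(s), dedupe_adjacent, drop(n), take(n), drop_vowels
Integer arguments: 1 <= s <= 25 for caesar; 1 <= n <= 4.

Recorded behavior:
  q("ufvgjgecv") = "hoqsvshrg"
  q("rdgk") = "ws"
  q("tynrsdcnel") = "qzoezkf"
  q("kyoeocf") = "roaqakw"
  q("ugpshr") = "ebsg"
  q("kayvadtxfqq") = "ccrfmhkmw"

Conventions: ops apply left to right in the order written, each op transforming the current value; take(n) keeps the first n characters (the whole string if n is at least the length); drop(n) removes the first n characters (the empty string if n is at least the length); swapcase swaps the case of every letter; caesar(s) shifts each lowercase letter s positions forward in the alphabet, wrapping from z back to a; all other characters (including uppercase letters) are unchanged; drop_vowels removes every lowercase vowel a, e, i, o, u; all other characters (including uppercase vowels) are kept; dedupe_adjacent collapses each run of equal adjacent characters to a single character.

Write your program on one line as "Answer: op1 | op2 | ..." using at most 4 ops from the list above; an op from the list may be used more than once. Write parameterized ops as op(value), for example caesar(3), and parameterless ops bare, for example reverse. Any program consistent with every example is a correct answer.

reverse | caesar(23) | drop_vowels | caesar(15)

Check, running the answer program on each example:
  "ufvgjgecv" -> "vcegjgvfu" -> "szbdgdscr" -> "szbdgdscr" -> "hoqsvshrg"
  "rdgk" -> "kgdr" -> "hdao" -> "hd" -> "ws"
  "tynrsdcnel" -> "lencdsrnyt" -> "ibkzapokvq" -> "bkzpkvq" -> "qzoezkf"
  "kyoeocf" -> "fcoeoyk" -> "czlblvh" -> "czlblvh" -> "roaqakw"
  "ugpshr" -> "rhspgu" -> "oepmdr" -> "pmdr" -> "ebsg"
  "kayvadtxfqq" -> "qqfxtdavyak" -> "nncuqaxsvxh" -> "nncqxsvxh" -> "ccrfmhkmw"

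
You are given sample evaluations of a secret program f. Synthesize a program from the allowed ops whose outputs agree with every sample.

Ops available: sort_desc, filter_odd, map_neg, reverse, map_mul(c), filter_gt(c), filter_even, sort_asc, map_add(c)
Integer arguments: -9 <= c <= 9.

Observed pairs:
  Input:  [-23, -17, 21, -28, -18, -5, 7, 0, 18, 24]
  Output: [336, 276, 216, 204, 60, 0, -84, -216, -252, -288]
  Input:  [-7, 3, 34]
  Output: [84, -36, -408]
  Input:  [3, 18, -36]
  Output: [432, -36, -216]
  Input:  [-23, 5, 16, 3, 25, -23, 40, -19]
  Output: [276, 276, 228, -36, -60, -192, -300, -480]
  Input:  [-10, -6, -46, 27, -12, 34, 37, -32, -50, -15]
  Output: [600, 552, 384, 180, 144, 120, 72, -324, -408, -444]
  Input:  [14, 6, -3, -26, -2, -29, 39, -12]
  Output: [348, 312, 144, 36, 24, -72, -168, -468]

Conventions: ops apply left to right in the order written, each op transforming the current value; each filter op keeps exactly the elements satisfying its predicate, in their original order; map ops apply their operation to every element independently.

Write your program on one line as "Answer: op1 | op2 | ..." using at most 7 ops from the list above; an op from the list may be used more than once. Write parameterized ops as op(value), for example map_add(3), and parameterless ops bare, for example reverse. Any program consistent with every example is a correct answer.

map_mul(6) | map_neg | sort_desc | reverse | map_mul(2) | sort_desc

Check, running the answer program on each example:
  [-23, -17, 21, -28, -18, -5, 7, 0, 18, 24] -> [-138, -102, 126, -168, -108, -30, 42, 0, 108, 144] -> [138, 102, -126, 168, 108, 30, -42, 0, -108, -144] -> [168, 138, 108, 102, 30, 0, -42, -108, -126, -144] -> [-144, -126, -108, -42, 0, 30, 102, 108, 138, 168] -> [-288, -252, -216, -84, 0, 60, 204, 216, 276, 336] -> [336, 276, 216, 204, 60, 0, -84, -216, -252, -288]
  [-7, 3, 34] -> [-42, 18, 204] -> [42, -18, -204] -> [42, -18, -204] -> [-204, -18, 42] -> [-408, -36, 84] -> [84, -36, -408]
  [3, 18, -36] -> [18, 108, -216] -> [-18, -108, 216] -> [216, -18, -108] -> [-108, -18, 216] -> [-216, -36, 432] -> [432, -36, -216]
  [-23, 5, 16, 3, 25, -23, 40, -19] -> [-138, 30, 96, 18, 150, -138, 240, -114] -> [138, -30, -96, -18, -150, 138, -240, 114] -> [138, 138, 114, -18, -30, -96, -150, -240] -> [-240, -150, -96, -30, -18, 114, 138, 138] -> [-480, -300, -192, -60, -36, 228, 276, 276] -> [276, 276, 228, -36, -60, -192, -300, -480]
  [-10, -6, -46, 27, -12, 34, 37, -32, -50, -15] -> [-60, -36, -276, 162, -72, 204, 222, -192, -300, -90] -> [60, 36, 276, -162, 72, -204, -222, 192, 300, 90] -> [300, 276, 192, 90, 72, 60, 36, -162, -204, -222] -> [-222, -204, -162, 36, 60, 72, 90, 192, 276, 300] -> [-444, -408, -324, 72, 120, 144, 180, 384, 552, 600] -> [600, 552, 384, 180, 144, 120, 72, -324, -408, -444]
  [14, 6, -3, -26, -2, -29, 39, -12] -> [84, 36, -18, -156, -12, -174, 234, -72] -> [-84, -36, 18, 156, 12, 174, -234, 72] -> [174, 156, 72, 18, 12, -36, -84, -234] -> [-234, -84, -36, 12, 18, 72, 156, 174] -> [-468, -168, -72, 24, 36, 144, 312, 348] -> [348, 312, 144, 36, 24, -72, -168, -468]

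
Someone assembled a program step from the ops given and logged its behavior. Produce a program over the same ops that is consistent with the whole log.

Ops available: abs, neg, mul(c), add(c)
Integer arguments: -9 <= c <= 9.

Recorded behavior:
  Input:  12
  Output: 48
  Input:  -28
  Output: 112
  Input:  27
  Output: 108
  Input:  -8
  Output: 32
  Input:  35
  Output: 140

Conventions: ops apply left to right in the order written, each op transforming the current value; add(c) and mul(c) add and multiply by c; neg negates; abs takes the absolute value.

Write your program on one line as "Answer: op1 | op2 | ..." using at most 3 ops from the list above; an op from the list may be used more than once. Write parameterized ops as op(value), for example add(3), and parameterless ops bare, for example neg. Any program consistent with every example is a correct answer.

abs | mul(-4) | abs

Check, running the answer program on each example:
  12 -> 12 -> -48 -> 48
  -28 -> 28 -> -112 -> 112
  27 -> 27 -> -108 -> 108
  -8 -> 8 -> -32 -> 32
  35 -> 35 -> -140 -> 140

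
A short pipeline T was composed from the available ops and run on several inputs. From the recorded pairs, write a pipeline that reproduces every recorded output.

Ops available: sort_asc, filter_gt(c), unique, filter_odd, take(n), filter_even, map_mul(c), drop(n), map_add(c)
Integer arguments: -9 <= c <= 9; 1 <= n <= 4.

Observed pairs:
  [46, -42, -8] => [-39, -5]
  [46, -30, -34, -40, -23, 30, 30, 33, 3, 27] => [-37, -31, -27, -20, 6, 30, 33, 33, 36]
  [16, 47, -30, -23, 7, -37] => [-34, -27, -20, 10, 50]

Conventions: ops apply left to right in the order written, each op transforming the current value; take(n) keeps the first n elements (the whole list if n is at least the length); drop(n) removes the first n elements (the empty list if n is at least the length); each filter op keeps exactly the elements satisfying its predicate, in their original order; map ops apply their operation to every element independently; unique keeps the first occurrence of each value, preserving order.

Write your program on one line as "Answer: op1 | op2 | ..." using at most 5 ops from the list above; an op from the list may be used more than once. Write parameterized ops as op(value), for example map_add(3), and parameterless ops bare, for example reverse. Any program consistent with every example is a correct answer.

map_add(-4) | map_add(7) | drop(1) | sort_asc

Check, running the answer program on each example:
  [46, -42, -8] -> [42, -46, -12] -> [49, -39, -5] -> [-39, -5] -> [-39, -5]
  [46, -30, -34, -40, -23, 30, 30, 33, 3, 27] -> [42, -34, -38, -44, -27, 26, 26, 29, -1, 23] -> [49, -27, -31, -37, -20, 33, 33, 36, 6, 30] -> [-27, -31, -37, -20, 33, 33, 36, 6, 30] -> [-37, -31, -27, -20, 6, 30, 33, 33, 36]
  [16, 47, -30, -23, 7, -37] -> [12, 43, -34, -27, 3, -41] -> [19, 50, -27, -20, 10, -34] -> [50, -27, -20, 10, -34] -> [-34, -27, -20, 10, 50]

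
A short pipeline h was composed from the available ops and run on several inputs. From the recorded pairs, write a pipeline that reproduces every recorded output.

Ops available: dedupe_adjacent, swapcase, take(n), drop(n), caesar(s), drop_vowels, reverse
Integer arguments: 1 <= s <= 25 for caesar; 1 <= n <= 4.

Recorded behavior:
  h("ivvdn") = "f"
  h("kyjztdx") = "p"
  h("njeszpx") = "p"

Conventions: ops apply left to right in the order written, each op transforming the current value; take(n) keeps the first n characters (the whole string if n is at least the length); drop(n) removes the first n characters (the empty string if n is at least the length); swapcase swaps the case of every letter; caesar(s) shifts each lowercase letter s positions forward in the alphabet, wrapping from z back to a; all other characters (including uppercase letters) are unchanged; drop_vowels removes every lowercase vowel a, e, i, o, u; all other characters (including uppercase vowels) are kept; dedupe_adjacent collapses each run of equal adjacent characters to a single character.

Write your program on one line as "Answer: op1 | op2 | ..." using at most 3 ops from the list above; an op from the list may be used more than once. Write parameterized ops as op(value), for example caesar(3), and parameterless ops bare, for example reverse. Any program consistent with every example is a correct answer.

caesar(18) | reverse | take(1)

Check, running the answer program on each example:
  "ivvdn" -> "annvf" -> "fvnna" -> "f"
  "kyjztdx" -> "cqbrlvp" -> "pvlrbqc" -> "p"
  "njeszpx" -> "fbwkrhp" -> "phrkwbf" -> "p"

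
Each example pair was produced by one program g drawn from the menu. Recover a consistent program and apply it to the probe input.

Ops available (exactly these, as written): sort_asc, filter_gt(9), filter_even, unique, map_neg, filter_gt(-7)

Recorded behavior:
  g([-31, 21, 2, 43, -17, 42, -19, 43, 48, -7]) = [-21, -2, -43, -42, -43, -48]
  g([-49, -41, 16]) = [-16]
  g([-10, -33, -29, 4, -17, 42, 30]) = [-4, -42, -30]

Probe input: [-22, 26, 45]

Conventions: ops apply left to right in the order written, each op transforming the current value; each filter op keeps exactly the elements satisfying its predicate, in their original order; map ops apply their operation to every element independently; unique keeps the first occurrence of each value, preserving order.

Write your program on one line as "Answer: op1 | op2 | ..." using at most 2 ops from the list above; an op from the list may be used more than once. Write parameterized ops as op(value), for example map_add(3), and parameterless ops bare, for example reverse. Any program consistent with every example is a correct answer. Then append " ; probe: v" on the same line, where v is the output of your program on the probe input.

filter_gt(-7) | map_neg ; probe: [-26, -45]

Check, running the answer program on each example:
  [-31, 21, 2, 43, -17, 42, -19, 43, 48, -7] -> [21, 2, 43, 42, 43, 48] -> [-21, -2, -43, -42, -43, -48]
  [-49, -41, 16] -> [16] -> [-16]
  [-10, -33, -29, 4, -17, 42, 30] -> [4, 42, 30] -> [-4, -42, -30]
  probe: [-22, 26, 45] -> [26, 45] -> [-26, -45]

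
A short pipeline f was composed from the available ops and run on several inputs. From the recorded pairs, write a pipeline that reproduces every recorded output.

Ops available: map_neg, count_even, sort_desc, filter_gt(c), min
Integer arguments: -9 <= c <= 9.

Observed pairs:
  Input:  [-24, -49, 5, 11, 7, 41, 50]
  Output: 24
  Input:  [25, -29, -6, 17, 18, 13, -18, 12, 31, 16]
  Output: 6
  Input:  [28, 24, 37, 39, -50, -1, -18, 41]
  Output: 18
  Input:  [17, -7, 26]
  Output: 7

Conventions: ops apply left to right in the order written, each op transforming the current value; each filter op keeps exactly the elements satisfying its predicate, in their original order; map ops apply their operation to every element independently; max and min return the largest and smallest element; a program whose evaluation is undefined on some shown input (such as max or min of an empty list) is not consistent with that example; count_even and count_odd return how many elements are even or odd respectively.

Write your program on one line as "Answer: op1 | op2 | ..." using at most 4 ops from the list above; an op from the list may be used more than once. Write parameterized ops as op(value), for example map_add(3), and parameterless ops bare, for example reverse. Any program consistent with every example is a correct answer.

map_neg | filter_gt(2) | min

Check, running the answer program on each example:
  [-24, -49, 5, 11, 7, 41, 50] -> [24, 49, -5, -11, -7, -41, -50] -> [24, 49] -> 24
  [25, -29, -6, 17, 18, 13, -18, 12, 31, 16] -> [-25, 29, 6, -17, -18, -13, 18, -12, -31, -16] -> [29, 6, 18] -> 6
  [28, 24, 37, 39, -50, -1, -18, 41] -> [-28, -24, -37, -39, 50, 1, 18, -41] -> [50, 18] -> 18
  [17, -7, 26] -> [-17, 7, -26] -> [7] -> 7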